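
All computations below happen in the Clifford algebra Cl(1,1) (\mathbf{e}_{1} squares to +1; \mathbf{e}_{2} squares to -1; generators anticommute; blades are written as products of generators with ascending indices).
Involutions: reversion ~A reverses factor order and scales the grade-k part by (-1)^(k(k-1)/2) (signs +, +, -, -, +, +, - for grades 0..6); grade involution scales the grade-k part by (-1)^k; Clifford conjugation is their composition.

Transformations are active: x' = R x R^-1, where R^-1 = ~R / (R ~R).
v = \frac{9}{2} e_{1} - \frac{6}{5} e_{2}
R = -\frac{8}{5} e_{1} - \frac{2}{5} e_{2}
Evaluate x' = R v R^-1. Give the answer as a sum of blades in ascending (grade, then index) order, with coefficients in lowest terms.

~R = -\frac{8}{5} e_{1} - \frac{2}{5} e_{2}, and R ~R = \frac{12}{5}, so R^-1 = ~R / (\frac{12}{5}).
R v = -\frac{192}{25} + \frac{93}{25} e_{1} e_{2}
Answer: \frac{287}{50} e_{1} + \frac{94}{25} e_{2}


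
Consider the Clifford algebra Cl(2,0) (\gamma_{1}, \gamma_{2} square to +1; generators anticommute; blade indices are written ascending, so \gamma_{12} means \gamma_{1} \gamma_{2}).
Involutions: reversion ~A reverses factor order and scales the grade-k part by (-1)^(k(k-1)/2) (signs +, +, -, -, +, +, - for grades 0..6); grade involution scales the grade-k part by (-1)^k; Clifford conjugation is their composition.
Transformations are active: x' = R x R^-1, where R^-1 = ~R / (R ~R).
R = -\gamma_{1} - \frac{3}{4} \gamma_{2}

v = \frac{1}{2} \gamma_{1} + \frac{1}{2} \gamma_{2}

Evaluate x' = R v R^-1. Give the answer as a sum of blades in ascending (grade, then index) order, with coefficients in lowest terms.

~R = -\gamma_{1} - \frac{3}{4} \gamma_{2}, and R ~R = \frac{25}{16}, so R^-1 = ~R / (\frac{25}{16}).
R v = -\frac{7}{8} - \frac{1}{8} \gamma_{12}
Answer: \frac{31}{50} \gamma_{1} + \frac{17}{50} \gamma_{2}


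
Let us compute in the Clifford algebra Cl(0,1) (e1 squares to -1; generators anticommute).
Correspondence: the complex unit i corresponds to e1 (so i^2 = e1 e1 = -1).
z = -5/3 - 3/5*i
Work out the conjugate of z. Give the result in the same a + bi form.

In blades: z = -5/3 - 3/5*e1.
Conjugation here is Clifford conjugation: the scalar is fixed and the grade-1 and grade-2 blades all flip sign, giving -5/3 + 3/5*e1; translating back:
Answer: -5/3 + 3/5*i


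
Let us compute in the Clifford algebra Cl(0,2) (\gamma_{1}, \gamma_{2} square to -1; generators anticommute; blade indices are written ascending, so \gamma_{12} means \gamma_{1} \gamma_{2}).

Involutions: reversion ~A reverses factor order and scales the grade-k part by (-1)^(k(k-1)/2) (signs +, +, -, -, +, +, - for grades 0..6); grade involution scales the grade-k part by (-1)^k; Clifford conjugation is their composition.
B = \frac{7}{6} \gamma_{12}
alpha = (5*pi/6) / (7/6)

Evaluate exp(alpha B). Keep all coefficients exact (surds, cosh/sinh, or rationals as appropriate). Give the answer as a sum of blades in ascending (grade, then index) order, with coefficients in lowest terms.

B^2 = (\frac{7}{6})^2*(\gamma_{12})^2 = \frac{49}{36}*(-1) = -\frac{49}{36} (a basis 2-blade squares to minus the product of its generators' squares).
B^2 = -\frac{49}{36} — B^2 < 0, so the exponential closes trigonometrically: l = \frac{7}{6}, alpha*l = \frac{5 \pi}{6}, so exp(alpha B) = cos(\frac{5 \pi}{6}) + (sin(\frac{5 \pi}{6})/(\frac{7}{6}))*B = - \frac{\sqrt{3}}{2} + (\frac{3}{7})*B.
Answer: - \frac{\sqrt{3}}{2} + \frac{1}{2} \gamma_{12}


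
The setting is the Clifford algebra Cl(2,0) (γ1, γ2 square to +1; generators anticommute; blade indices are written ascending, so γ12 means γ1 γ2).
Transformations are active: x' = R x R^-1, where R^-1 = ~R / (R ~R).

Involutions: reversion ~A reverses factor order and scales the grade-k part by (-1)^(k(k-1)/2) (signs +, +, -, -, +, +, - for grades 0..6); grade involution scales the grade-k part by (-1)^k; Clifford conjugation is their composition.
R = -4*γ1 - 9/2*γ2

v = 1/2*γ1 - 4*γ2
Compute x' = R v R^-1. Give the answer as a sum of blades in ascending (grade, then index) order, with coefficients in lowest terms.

~R = -4*γ1 - 9/2*γ2, and R ~R = 145/4, so R^-1 = ~R / (145/4).
R v = 16 + 73/4*γ12
Answer: -1169/290*γ1 + 4/145*γ2


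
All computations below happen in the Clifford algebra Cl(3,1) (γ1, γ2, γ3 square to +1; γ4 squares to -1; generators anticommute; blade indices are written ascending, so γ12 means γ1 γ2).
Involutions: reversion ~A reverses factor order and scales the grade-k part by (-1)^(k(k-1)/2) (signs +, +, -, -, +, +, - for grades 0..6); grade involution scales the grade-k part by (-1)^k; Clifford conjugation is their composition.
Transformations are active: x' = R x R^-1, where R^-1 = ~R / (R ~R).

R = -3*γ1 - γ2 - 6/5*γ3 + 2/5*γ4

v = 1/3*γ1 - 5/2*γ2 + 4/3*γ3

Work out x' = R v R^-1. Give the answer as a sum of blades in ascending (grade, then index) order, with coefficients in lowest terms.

~R = -3*γ1 - γ2 - 6/5*γ3 + 2/5*γ4, and R ~R = 282/25, so R^-1 = ~R / (282/25).
R v = -1/10 + 47/6*γ12 - 18/5*γ13 - 2/15*γ14 - 13/3*γ23 + γ24 - 8/15*γ34
Answer: -79/282*γ1 + 355/141*γ2 - 185/141*γ3 - 1/141*γ4


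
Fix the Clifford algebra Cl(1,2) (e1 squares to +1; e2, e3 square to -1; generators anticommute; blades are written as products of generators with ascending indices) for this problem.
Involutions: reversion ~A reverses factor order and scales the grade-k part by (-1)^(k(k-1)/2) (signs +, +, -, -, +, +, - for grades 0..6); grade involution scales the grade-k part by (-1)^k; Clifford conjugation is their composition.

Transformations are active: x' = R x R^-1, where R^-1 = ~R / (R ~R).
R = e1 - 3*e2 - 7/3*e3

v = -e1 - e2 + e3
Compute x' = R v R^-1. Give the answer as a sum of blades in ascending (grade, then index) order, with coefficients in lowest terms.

~R = e1 - 3*e2 - 7/3*e3, and R ~R = -121/9, so R^-1 = ~R / (-121/9).
R v = -5/3 - 4*e1 e2 - 4/3*e1 e3 - 16/3*e2 e3
Answer: 151/121*e1 + 31/121*e2 - 191/121*e3


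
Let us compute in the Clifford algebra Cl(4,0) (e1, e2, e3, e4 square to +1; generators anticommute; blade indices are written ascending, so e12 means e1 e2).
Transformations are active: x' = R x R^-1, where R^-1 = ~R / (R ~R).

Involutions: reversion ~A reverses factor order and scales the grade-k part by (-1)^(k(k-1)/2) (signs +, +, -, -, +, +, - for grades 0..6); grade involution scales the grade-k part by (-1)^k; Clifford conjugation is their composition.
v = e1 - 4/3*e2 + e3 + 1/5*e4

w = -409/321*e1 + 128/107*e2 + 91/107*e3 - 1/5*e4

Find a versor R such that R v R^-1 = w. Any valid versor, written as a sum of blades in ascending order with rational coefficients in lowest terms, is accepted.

Sketch: the shared square 859/225 makes R = v + w = -88/321*e1 - 44/321*e2 + 198/107*e3 the natural versor; its sandwich fixes that direction, negates (v - w)/2, and sends v to w.
Answer: -88/321*e1 - 44/321*e2 + 198/107*e3


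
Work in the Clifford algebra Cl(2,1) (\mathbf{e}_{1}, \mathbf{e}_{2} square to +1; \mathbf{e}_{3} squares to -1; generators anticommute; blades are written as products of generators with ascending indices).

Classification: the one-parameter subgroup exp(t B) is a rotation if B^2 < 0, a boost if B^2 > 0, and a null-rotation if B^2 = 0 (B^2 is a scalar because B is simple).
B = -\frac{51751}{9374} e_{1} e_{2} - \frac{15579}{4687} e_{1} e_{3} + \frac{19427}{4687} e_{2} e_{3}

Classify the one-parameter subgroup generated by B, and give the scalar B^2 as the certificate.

B^2 term by term: the squares give (-\frac{51751}{9374})^2*(e_{1} e_{2})^2 + (-\frac{15579}{4687})^2*(e_{1} e_{3})^2 + (\frac{19427}{4687})^2*(e_{2} e_{3})^2 = \frac{2678166001}{87871876}*(-1) + \frac{242705241}{21967969}*(+1) + \frac{377408329}{21967969}*(+1) = -\frac{9}{4} (each basis 2-blade squares to minus the product of its generators' squares); cross terms between blades sharing an index anticommute and cancel. So B^2 = -\frac{9}{4}.
Answer: rotation, certificate B^2 = -\frac{9}{4}. The class reads off the invariant scalar -\frac{9}{4} directly.


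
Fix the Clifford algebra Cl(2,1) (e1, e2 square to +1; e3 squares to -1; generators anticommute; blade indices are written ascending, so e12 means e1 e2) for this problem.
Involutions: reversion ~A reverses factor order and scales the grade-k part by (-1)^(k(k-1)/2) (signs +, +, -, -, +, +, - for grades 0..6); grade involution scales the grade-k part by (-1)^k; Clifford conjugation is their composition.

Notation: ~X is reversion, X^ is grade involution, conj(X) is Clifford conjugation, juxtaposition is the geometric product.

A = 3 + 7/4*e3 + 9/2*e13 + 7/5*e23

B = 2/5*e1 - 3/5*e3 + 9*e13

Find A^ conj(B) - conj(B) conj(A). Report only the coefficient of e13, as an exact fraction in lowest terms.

first term: -789/20 + 237/20*e1 - 21/25*e2 + 18/5*e3 + 63/5*e12 - 277/10*e13 - 14/25*e123
second term: 831/20 - 393/20*e1 - 21/25*e2 + 18/5*e3 + 63/5*e12 - 263/10*e13 + 14/25*e123
Answer: -7/5


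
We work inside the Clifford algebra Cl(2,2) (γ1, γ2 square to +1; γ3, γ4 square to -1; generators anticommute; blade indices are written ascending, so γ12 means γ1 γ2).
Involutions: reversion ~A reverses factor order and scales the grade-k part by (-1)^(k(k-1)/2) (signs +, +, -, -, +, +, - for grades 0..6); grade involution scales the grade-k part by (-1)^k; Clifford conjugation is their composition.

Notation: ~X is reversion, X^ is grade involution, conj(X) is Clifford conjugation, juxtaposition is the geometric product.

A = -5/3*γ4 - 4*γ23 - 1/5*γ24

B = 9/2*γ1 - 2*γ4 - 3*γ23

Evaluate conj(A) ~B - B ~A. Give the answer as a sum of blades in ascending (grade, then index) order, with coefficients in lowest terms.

first term: 46/3 + 2/5*γ2 - 15/2*γ14 + 3/5*γ34 + 18*γ123 + 9/10*γ124 - 3*γ234
second term: -46/3 - 2/5*γ2 - 15/2*γ14 + 3/5*γ34 + 18*γ123 + 9/10*γ124 - 3*γ234
Answer: 92/3 + 4/5*γ2


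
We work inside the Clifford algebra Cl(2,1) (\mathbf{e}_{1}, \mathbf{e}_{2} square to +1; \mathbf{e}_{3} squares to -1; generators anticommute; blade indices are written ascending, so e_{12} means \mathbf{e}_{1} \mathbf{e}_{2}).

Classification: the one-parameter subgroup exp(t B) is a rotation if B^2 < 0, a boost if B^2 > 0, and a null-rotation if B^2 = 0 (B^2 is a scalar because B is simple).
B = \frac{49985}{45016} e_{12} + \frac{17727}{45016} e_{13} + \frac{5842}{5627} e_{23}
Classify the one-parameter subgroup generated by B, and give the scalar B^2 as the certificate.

B^2 term by term: the squares give (\frac{49985}{45016})^2*(e_{12})^2 + (\frac{17727}{45016})^2*(e_{13})^2 + (\frac{5842}{5627})^2*(e_{23})^2 = \frac{2498500225}{2026440256}*(-1) + \frac{314246529}{2026440256}*(+1) + \frac{34128964}{31663129}*(+1) = 0 (each basis 2-blade squares to minus the product of its generators' squares); cross terms between blades sharing an index anticommute and cancel. So B^2 = 0.
Answer: null-rotation, certificate B^2 = 0. No conjugation can change B^2 = 0; the sign gives the class.


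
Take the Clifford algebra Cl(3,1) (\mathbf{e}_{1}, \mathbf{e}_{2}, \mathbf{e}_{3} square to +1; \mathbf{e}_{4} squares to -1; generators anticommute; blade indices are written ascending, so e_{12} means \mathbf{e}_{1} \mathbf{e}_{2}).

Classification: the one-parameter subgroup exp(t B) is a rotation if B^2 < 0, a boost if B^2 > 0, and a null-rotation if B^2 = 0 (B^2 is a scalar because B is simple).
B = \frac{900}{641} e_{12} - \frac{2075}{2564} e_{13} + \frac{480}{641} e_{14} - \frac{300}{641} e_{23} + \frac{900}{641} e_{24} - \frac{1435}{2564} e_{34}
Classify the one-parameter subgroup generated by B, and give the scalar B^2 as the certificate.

B^2 term by term: the squares give (\frac{900}{641})^2*(e_{12})^2 + (-\frac{2075}{2564})^2*(e_{13})^2 + (\frac{480}{641})^2*(e_{14})^2 + (-\frac{300}{641})^2*(e_{23})^2 + (\frac{900}{641})^2*(e_{24})^2 + (-\frac{1435}{2564})^2*(e_{34})^2 = \frac{810000}{410881}*(-1) + \frac{4305625}{6574096}*(-1) + \frac{230400}{410881}*(+1) + \frac{90000}{410881}*(-1) + \frac{810000}{410881}*(+1) + \frac{2059225}{6574096}*(+1) = 0 (each basis 2-blade squares to minus the product of its generators' squares); cross terms between blades sharing an index anticommute and cancel; the commuting (index-disjoint) pairs give grade-4 terms 2*c*c'*(blade product), which cancel blade by blade — e_{1234}: -\frac{645750}{410881} + \frac{933750}{410881} - \frac{288000}{410881} = 0 — confirming B is simple. So B^2 = 0.
Answer: null-rotation, certificate B^2 = 0. One invariant decides it: the square 0 survives every conjugation, and its sign is exactly the classification.


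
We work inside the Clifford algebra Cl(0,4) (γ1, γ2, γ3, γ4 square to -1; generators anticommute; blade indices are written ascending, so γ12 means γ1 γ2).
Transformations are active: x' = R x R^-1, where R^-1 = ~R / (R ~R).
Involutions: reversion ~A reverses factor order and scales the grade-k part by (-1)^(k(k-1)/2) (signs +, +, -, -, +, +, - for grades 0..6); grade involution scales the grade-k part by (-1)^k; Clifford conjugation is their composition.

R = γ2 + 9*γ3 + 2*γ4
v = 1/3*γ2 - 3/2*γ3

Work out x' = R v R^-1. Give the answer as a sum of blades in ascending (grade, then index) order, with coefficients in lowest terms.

~R = γ2 + 9*γ3 + 2*γ4, and R ~R = -86, so R^-1 = ~R / (-86).
R v = 79/6 - 9/2*γ23 - 2/3*γ24 + 3*γ34
Answer: -55/86*γ2 - 54/43*γ3 - 79/129*γ4


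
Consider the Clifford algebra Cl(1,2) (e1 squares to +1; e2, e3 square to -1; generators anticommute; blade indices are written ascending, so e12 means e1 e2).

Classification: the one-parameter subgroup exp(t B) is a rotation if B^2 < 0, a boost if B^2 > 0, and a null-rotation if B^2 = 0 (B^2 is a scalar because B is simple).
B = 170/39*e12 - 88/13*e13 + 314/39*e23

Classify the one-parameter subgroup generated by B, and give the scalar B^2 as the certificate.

B^2 term by term: the squares give (170/39)^2*(e12)^2 + (-88/13)^2*(e13)^2 + (314/39)^2*(e23)^2 = 28900/1521*(+1) + 7744/169*(+1) + 98596/1521*(-1) = 0 (each basis 2-blade squares to minus the product of its generators' squares); cross terms between blades sharing an index anticommute and cancel. So B^2 = 0.
Answer: null-rotation, certificate B^2 = 0. B^2 = 0 is basis-independent, so its sign is the whole story.


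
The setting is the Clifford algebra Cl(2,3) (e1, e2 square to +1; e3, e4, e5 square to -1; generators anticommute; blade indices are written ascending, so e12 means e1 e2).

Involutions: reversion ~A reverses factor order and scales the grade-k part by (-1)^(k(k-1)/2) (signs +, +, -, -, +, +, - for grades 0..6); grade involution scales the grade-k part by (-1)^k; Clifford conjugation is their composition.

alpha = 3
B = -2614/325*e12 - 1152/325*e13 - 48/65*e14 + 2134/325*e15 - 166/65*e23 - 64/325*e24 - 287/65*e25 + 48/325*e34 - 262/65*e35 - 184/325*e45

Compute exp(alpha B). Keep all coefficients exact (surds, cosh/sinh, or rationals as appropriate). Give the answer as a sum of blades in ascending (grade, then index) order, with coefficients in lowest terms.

B^2 term by term: the squares give (-2614/325)^2*(e12)^2 + (-1152/325)^2*(e13)^2 + (-48/65)^2*(e14)^2 + (2134/325)^2*(e15)^2 + (-166/65)^2*(e23)^2 + (-64/325)^2*(e24)^2 + (-287/65)^2*(e25)^2 + (48/325)^2*(e34)^2 + (-262/65)^2*(e35)^2 + (-184/325)^2*(e45)^2 = 6832996/105625*(-1) + 1327104/105625*(+1) + 2304/4225*(+1) + 4553956/105625*(+1) + 27556/4225*(+1) + 4096/105625*(+1) + 82369/4225*(+1) + 2304/105625*(-1) + 68644/4225*(-1) + 33856/105625*(-1) = 1 (each basis 2-blade squares to minus the product of its generators' squares); cross terms between blades sharing an index anticommute and cancel; the commuting (index-disjoint) pairs give grade-4 terms 2*c*c'*(blade product), which cancel blade by blade — e1234: -250944/105625 - 147456/105625 + 15936/4225 = 0; e1235: 1369736/21125 - 661248/21125 - 708488/21125 = 0; e1245: 961952/105625 - 27552/4225 - 273152/105625 = 0; e1345: 423936/105625 - 25152/4225 + 204864/105625 = 0; e2345: 61088/21125 - 33536/21125 - 27552/21125 = 0 — confirming B is simple. So B^2 = 1.
B^2 = 1 — B^2 > 0, so the exponential closes hyperbolically: l = 1, alpha*l = 3, so exp(alpha B) = cosh(3) + (sinh(3)/1)*B = cosh(3) + (sinh(3))*B.
Answer: cosh(3) - 2614*sinh(3)/325*e12 - 1152*sinh(3)/325*e13 - 48*sinh(3)/65*e14 + 2134*sinh(3)/325*e15 - 166*sinh(3)/65*e23 - 64*sinh(3)/325*e24 - 287*sinh(3)/65*e25 + 48*sinh(3)/325*e34 - 262*sinh(3)/65*e35 - 184*sinh(3)/325*e45


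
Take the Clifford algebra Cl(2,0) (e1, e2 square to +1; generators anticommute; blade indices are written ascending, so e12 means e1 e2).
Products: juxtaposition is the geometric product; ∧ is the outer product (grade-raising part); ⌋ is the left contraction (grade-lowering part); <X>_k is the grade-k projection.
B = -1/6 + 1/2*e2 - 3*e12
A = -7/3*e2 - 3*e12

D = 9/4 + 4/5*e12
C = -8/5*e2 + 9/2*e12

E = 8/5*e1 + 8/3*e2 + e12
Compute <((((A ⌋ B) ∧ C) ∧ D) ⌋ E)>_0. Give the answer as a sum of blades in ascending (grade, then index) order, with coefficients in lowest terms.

step 1: -61/6 - 7*e1
step 2: 244/15*e2 - 691/20*e12
step 3: 183/5*e2 - 6219/80*e12
step 4: 14027/80 - 183/5*e1
step 5: 14027/80
Answer: 14027/80


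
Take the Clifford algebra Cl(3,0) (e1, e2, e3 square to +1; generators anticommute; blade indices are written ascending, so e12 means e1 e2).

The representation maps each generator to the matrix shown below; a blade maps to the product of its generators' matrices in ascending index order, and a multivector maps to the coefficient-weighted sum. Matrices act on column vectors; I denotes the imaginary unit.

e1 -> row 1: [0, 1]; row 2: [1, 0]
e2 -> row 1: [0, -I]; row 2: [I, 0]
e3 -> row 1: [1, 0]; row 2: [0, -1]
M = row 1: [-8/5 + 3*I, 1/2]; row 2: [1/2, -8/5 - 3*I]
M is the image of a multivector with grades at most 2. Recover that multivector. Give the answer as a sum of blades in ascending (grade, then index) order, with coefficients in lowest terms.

Method: 1, rho(e1), rho(e2), rho(e3) form a trace-orthogonal basis of the 2x2 complex matrices (tr(X Y) = 2 if X = Y, else 0), so M = m0*1 + m1*rho(e1) + m2*rho(e2) + m3*rho(e3) with m0 = tr(M)/2 = -8/5, m1 = tr(M rho(e1))/2 = 1/2, m2 = tr(M rho(e2))/2 = 0, m3 = tr(M rho(e3))/2 = 3*I.
Multiplying table entries, the bivector images are rho(e12) = I*rho(e3), rho(e13) = -I*rho(e2), rho(e23) = I*rho(e1); with real blade coefficients the real parts of m0..m3 are the coefficients of 1, e1, e2, e3 and the imaginary parts give the bivectors (e23: Im m1, e13: -Im m2, e12: Im m3).
Answer: -8/5 + 1/2*e1 + 3*e12


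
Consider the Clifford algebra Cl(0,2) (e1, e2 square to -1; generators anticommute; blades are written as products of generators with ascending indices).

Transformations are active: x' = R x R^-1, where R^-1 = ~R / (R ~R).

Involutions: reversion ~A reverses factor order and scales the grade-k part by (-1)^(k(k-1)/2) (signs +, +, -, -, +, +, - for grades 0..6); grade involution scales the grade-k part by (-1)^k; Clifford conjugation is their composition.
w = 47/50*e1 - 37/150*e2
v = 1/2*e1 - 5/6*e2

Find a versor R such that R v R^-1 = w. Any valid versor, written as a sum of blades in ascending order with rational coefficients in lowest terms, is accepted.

Take R = v + w = 36/25*e1 - 27/25*e2. Because q(v) = q(w) = -17/18, conjugation by R sends v exactly to w.
Answer: 36/25*e1 - 27/25*e2


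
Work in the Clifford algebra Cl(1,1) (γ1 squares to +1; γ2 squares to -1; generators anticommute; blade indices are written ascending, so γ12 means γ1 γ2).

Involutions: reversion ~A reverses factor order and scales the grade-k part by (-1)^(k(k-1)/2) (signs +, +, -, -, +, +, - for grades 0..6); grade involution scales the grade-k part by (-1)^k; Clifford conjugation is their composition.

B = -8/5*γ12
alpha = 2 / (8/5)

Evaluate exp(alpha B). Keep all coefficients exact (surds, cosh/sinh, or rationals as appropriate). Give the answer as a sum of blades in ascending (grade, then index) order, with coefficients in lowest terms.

B^2 = (-8/5)^2*(γ12)^2 = 64/25*(+1) = 64/25 (a basis 2-blade squares to minus the product of its generators' squares).
B^2 = 64/25 — since the square is positive, the closed form is hyperbolic: l = 8/5, alpha*l = 2, so exp(alpha B) = cosh(2) + (sinh(2)/(8/5))*B = cosh(2) + (5*sinh(2)/8)*B.
Answer: cosh(2) - sinh(2)*γ12


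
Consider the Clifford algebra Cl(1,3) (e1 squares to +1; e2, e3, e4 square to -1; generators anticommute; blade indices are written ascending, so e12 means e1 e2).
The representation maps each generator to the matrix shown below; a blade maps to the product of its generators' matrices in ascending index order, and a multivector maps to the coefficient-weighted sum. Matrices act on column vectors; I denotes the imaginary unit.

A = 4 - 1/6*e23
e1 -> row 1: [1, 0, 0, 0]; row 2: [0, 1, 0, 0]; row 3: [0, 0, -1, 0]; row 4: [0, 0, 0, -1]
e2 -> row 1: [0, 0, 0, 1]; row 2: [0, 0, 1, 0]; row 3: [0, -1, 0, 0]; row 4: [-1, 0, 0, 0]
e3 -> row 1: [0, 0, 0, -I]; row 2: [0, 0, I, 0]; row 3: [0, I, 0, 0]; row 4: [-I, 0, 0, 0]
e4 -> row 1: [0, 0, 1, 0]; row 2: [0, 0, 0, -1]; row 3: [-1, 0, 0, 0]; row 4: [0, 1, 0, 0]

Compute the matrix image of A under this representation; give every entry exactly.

Bivector images (products of the table entries): rho(e23) = rho(e2)rho(e3) = row 1: [-I, 0, 0, 0]; row 2: [0, I, 0, 0]; row 3: [0, 0, -I, 0]; row 4: [0, 0, 0, I].
M = (4)*1 + (-1/6)*rho(e23), summed entrywise (1 is the identity matrix):
Answer: row 1: [4 + I/6, 0, 0, 0]; row 2: [0, 4 - I/6, 0, 0]; row 3: [0, 0, 4 + I/6, 0]; row 4: [0, 0, 0, 4 - I/6]


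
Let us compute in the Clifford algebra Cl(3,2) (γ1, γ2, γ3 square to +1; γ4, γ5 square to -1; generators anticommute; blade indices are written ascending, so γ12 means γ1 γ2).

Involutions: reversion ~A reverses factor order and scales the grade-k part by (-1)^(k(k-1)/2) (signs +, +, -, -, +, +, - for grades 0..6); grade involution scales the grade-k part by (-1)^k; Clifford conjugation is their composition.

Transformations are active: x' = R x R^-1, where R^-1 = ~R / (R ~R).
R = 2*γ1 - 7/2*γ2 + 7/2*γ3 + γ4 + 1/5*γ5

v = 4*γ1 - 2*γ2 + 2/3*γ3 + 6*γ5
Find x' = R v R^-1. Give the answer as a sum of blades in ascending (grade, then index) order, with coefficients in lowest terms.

~R = 2*γ1 - 7/2*γ2 + 7/2*γ3 + γ4 + 1/5*γ5, and R ~R = 1373/50, so R^-1 = ~R / (1373/50).
R v = 242/15 + 10*γ12 - 38/3*γ13 - 4*γ14 + 56/5*γ15 + 14/3*γ23 + 2*γ24 - 103/5*γ25 - 2/3*γ34 + 313/15*γ35 + 6*γ45
Answer: -6796/4119*γ1 - 8702/4119*γ2 + 14194/4119*γ3 + 4840/4119*γ4 - 23746/4119*γ5


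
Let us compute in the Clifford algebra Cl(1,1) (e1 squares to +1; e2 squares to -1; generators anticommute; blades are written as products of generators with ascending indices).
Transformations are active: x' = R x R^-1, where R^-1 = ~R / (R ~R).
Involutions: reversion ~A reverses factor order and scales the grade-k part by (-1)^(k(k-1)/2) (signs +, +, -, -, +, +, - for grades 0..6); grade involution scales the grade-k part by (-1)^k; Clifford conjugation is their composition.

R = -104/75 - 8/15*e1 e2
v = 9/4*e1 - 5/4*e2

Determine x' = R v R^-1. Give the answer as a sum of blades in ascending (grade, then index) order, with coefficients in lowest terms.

~R = -104/75 + 8/15*e1 e2, and R ~R = 1024/625, so R^-1 = ~R / (1024/625).
R v = -284/75*e1 + 44/15*e2
Answer: 599/144*e1 - 535/144*e2


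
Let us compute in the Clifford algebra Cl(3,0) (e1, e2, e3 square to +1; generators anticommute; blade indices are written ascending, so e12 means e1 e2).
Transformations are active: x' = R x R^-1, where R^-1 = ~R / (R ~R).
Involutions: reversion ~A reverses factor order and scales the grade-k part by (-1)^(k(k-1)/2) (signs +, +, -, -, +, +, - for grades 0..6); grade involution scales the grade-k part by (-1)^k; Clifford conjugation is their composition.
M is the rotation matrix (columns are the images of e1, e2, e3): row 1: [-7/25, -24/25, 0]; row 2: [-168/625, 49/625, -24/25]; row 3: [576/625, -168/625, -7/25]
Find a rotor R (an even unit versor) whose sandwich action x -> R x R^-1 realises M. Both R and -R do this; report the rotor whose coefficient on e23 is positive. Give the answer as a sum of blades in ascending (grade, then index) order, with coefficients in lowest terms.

Method: write R = a + b12*e12 + b13*e13 + b23*e23 with a^2 + b12^2 + b13^2 + b23^2 = 1 (so R^-1 = ~R). Expanding the columns R e_j ~R gives tr M = 4a^2 - 1 and, from the antisymmetric part, M21 - M12 = -4a*b12, M13 - M31 = 4a*b13, M32 - M23 = -4a*b23.
Here tr M = -301/625, so a^2 = (1 + tr M)/4 = 81/625 and a = ±9/25. Taking a = 9/25: M21 - M12 = 432/625, M13 - M31 = -576/625, M32 - M23 = 432/625, giving b12 = -12/25, b13 = -16/25, b23 = -12/25, i.e. R = 9/25 - 12/25*e12 - 16/25*e13 - 12/25*e23.
Its e23 coefficient is negative, so report the other preimage -R.
Answer: -9/25 + 12/25*e12 + 16/25*e13 + 12/25*e23. Key observation: the double cover Spin(3) -> SO(3) sends R and -R to the same matrix (trace -301/625 here), so the stated sign of the e23 coefficient is what selects one sheet.


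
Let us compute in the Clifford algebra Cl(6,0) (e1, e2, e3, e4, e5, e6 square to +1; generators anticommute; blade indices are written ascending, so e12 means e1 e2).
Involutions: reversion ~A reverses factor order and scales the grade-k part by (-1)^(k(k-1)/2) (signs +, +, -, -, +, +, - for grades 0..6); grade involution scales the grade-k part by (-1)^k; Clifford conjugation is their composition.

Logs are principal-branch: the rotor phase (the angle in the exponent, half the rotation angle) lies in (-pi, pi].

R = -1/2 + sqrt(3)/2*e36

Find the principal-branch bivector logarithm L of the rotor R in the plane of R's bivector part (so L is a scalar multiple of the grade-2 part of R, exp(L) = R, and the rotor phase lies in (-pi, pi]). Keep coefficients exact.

The scalar part of R is -1/2, and that scalar determines the rotor phase on the principal branch; recovering the unit plane as bivector-part over sine of the phase gives L = phase * plane.
Concretely: cos(phase) = -1/2 gives phase = ±2*pi/3, and since phase/sin(phase) is even the sign is immaterial: L = (phase/sin(phase)) * <R>_2 = (4*sqrt(3)*pi/9) * <R>_2.
Answer: 2*pi/3*e36


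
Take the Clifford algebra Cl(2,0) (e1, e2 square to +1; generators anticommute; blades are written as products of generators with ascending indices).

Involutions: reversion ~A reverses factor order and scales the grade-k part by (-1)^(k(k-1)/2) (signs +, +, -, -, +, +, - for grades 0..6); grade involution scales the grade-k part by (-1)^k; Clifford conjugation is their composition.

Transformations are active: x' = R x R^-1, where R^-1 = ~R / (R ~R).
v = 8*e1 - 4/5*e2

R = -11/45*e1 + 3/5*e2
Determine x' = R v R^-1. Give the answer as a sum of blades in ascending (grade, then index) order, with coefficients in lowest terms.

~R = -11/45*e1 + 3/5*e2, and R ~R = 34/81, so R^-1 = ~R / (34/81).
R v = -548/225 - 1036/225*e1 e2
Answer: -10972/2125*e1 - 13096/2125*e2


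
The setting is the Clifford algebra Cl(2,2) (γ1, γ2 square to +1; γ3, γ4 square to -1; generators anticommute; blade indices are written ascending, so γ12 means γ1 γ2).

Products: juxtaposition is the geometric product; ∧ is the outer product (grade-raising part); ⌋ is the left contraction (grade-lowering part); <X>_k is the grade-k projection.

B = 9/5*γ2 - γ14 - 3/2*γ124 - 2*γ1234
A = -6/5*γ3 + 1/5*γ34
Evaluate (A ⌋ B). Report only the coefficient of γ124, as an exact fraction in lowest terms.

step 1: 2/5*γ12 - 12/5*γ124
Answer: -12/5


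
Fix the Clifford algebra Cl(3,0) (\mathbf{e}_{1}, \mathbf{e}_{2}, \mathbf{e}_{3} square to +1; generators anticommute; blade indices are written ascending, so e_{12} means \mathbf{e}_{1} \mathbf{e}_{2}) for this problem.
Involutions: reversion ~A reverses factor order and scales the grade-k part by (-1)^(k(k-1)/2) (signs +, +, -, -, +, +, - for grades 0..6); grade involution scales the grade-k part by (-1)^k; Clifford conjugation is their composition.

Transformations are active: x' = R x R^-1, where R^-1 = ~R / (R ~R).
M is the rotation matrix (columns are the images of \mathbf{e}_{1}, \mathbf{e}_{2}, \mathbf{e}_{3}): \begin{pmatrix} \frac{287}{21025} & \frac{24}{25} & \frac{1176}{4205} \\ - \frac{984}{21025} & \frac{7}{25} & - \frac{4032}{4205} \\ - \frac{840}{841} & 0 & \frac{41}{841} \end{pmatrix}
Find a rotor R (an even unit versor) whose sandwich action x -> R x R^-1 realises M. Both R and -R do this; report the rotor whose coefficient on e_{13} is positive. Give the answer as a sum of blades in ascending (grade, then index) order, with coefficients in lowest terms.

Method: write R = a + b12*e_{12} + b13*e_{13} + b23*e_{23} with a^2 + b12^2 + b13^2 + b23^2 = 1 (so R^-1 = ~R). Expanding the columns R e_j ~R gives tr M = 4a^2 - 1 and, from the antisymmetric part, M21 - M12 = -4a*b12, M13 - M31 = 4a*b13, M32 - M23 = -4a*b23.
Here tr M = \frac{7199}{21025}, so a^2 = (1 + tr M)/4 = \frac{7056}{21025} and a = ±\frac{84}{145}. Taking a = \frac{84}{145}: M21 - M12 = -\frac{21168}{21025}, M13 - M31 = \frac{5376}{4205}, M32 - M23 = \frac{4032}{4205}, giving b12 = \frac{63}{145}, b13 = \frac{16}{29}, b23 = -\frac{12}{29}, i.e. R = \frac{84}{145} + \frac{63}{145} e_{12} + \frac{16}{29} e_{13} - \frac{12}{29} e_{23}.
Its e_{13} coefficient is already positive.
Answer: \frac{84}{145} + \frac{63}{145} e_{12} + \frac{16}{29} e_{13} - \frac{12}{29} e_{23}. Why the constraint matters: R and -R act identically through the sandwich — M has trace \frac{7199}{21025} either way — so only the sign condition on e_{13} picks one of the two preimages.


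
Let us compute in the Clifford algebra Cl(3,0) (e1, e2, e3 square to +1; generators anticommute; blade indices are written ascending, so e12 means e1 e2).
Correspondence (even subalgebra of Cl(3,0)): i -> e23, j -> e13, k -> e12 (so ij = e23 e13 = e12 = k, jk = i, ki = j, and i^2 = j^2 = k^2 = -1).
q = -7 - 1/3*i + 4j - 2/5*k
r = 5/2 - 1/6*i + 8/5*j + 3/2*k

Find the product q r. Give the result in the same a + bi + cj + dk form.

In blades: q = -7 - 2/5*e12 + 4*e13 - 1/3*e23, r = 5/2 + 3/2*e12 + 8/5*e13 - 1/6*e23.
Distribute q over r term by term (generator squares from the signature, products reordered to ascending indices): (-7)*r = -35/2 - 21/2*e12 - 56/5*e13 + 7/6*e23; (-2/5*e12)*r = 3/5 - e12 + 1/15*e13 + 16/25*e23; (4*e13)*r = -32/5 + 2/3*e12 + 10*e13 + 6*e23; (-1/3*e23)*r = -1/18 - 8/15*e12 + 1/2*e13 - 5/6*e23.
Sum: -1051/45 - 341/30*e12 - 19/30*e13 + 523/75*e23; translating back through the correspondence:
Answer: -1051/45 + 523/75*i - 19/30*j - 341/30*k


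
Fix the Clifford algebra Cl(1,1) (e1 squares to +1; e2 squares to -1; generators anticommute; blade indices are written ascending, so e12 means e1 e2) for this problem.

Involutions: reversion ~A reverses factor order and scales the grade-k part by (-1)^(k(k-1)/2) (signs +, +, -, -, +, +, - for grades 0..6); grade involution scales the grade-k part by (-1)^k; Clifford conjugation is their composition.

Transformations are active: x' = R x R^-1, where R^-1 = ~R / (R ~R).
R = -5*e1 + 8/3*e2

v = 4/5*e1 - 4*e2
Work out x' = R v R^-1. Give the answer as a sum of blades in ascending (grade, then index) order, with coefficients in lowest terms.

~R = -5*e1 + 8/3*e2, and R ~R = 161/9, so R^-1 = ~R / (161/9).
R v = 20/3 + 268/15*e12
Answer: -3644/805*e1 + 964/161*e2


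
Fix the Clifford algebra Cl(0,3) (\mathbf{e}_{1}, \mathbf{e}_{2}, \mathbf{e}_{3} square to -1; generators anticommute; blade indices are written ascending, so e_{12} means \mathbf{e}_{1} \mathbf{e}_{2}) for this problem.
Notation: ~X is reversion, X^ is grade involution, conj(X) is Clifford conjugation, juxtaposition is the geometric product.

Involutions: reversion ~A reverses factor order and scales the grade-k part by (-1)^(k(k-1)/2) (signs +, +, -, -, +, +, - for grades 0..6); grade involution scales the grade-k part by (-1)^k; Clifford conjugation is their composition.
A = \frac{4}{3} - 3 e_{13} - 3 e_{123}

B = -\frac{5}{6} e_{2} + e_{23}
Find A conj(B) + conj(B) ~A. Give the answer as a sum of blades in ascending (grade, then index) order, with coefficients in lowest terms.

first term: -3 e_{1} + \frac{10}{9} e_{2} + 3 e_{12} - \frac{5}{2} e_{13} - \frac{4}{3} e_{23} + \frac{5}{2} e_{123}
second term: 3 e_{1} + \frac{10}{9} e_{2} + 3 e_{12} + \frac{5}{2} e_{13} - \frac{4}{3} e_{23} - \frac{5}{2} e_{123}
Answer: \frac{20}{9} e_{2} + 6 e_{12} - \frac{8}{3} e_{23}


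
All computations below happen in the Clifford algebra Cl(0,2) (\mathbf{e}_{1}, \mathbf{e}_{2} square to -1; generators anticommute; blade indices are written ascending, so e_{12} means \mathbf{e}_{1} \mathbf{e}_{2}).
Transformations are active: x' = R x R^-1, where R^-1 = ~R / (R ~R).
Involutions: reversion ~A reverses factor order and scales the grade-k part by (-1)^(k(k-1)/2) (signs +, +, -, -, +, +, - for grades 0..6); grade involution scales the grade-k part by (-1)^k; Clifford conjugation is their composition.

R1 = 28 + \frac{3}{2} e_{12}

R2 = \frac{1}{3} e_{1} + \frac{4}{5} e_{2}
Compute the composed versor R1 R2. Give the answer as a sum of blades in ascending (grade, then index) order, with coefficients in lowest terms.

Distribute over the terms of R1 (each basis-blade product reordered to ascending indices, repeated generators contracted through their squares):
(28) R2 = \frac{28}{3} e_{1} + \frac{112}{5} e_{2}
(\frac{3}{2} e_{12}) R2 = -\frac{6}{5} e_{1} + \frac{1}{2} e_{2}
Summing the partial products and collecting blades:
Answer: \frac{122}{15} e_{1} + \frac{229}{10} e_{2}


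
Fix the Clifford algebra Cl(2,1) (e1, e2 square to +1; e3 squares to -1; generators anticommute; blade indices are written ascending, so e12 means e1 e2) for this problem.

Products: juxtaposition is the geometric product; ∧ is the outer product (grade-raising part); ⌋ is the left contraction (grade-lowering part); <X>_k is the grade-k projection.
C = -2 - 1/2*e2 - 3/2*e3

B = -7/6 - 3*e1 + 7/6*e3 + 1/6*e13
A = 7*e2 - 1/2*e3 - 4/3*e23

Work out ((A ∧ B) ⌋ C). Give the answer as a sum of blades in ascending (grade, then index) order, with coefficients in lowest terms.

step 1: -49/6*e2 + 7/12*e3 + 21*e12 - 3/2*e13 + 175/18*e23 + 17/6*e123
step 2: 119/24
Answer: 119/24


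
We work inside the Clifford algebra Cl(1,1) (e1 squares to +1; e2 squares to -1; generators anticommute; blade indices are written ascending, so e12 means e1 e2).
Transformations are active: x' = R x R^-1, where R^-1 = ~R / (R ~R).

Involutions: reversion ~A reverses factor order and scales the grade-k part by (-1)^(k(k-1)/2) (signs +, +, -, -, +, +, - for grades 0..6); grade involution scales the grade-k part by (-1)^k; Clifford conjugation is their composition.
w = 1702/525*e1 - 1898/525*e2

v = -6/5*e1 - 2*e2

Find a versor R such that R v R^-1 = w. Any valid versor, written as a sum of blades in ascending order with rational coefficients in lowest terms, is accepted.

Reasoning: v^2 = w^2 = -64/25 since conjugation preserves the quadratic form; R = v + w = 1072/525*e1 - 2948/525*e2 is then valid when invertible, keeping its own part and reversing (v - w)/2.
Answer: 1072/525*e1 - 2948/525*e2


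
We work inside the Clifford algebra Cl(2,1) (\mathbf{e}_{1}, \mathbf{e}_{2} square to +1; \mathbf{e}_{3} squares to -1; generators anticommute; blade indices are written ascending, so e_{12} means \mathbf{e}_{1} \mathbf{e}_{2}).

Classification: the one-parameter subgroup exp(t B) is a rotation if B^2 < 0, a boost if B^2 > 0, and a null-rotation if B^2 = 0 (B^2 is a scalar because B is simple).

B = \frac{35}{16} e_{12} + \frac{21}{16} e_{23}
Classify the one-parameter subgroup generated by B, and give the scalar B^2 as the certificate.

B^2 term by term: the squares give (\frac{35}{16})^2*(e_{12})^2 + (\frac{21}{16})^2*(e_{23})^2 = \frac{1225}{256}*(-1) + \frac{441}{256}*(+1) = -\frac{49}{16} (each basis 2-blade squares to minus the product of its generators' squares); cross terms between blades sharing an index anticommute and cancel. So B^2 = -\frac{49}{16}.
Answer: rotation, certificate B^2 = -\frac{49}{16}. Certificate logic: -\frac{49}{16} is a conjugation-invariant scalar, so its sign fixes rotation versus boost versus null-rotation outright.


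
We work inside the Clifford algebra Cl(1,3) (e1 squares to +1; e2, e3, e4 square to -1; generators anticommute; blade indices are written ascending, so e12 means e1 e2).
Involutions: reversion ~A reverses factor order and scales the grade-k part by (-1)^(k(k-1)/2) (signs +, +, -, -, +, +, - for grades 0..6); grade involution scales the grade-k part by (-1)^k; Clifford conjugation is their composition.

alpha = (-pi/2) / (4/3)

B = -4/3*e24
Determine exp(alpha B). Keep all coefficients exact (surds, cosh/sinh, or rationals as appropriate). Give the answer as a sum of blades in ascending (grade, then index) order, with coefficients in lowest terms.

B^2 = (-4/3)^2*(e24)^2 = 16/9*(-1) = -16/9 (a basis 2-blade squares to minus the product of its generators' squares).
B^2 = -16/9 — B^2 < 0, so the exponential closes trigonometrically: l = 4/3, alpha*l = -pi/2, so exp(alpha B) = cos(-pi/2) + (sin(-pi/2)/(4/3))*B = 0 + (-3/4)*B.
Answer: e24


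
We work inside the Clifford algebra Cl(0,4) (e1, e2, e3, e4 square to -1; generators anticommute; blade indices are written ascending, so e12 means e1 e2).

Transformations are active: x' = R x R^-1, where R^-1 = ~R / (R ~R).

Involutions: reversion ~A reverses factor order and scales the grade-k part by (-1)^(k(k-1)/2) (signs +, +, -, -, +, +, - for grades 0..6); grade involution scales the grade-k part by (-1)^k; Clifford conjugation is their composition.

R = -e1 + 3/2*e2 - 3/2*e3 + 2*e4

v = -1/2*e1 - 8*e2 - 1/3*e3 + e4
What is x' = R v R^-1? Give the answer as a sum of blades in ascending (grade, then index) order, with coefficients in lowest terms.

~R = -e1 + 3/2*e2 - 3/2*e3 + 2*e4, and R ~R = -19/2, so R^-1 = ~R / (-19/2).
R v = 9 + 35/4*e12 - 5/12*e13 - 25/2*e23 + 35/2*e24 - 5/6*e34
Answer: 91/38*e1 + 98/19*e2 + 181/57*e3 - 91/19*e4


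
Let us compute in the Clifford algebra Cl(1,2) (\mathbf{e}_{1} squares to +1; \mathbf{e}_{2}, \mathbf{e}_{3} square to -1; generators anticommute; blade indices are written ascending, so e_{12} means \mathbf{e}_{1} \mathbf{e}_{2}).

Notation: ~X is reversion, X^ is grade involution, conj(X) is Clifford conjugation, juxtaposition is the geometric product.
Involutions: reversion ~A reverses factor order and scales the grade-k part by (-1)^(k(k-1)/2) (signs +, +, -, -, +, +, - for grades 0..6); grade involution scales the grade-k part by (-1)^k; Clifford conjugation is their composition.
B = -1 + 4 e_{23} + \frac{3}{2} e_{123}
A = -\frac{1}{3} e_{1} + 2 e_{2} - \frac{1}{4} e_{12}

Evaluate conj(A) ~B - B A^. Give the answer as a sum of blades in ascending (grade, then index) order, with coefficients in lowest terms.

first term: -\frac{1}{3} e_{1} + 2 e_{2} - \frac{67}{8} e_{3} - \frac{1}{4} e_{12} + 4 e_{13} - \frac{1}{2} e_{23} - \frac{4}{3} e_{123}
second term: -\frac{1}{3} e_{1} + 2 e_{2} - \frac{67}{8} e_{3} + \frac{1}{4} e_{12} - 4 e_{13} + \frac{1}{2} e_{23} + \frac{4}{3} e_{123}
Answer: -\frac{1}{2} e_{12} + 8 e_{13} - e_{23} - \frac{8}{3} e_{123}


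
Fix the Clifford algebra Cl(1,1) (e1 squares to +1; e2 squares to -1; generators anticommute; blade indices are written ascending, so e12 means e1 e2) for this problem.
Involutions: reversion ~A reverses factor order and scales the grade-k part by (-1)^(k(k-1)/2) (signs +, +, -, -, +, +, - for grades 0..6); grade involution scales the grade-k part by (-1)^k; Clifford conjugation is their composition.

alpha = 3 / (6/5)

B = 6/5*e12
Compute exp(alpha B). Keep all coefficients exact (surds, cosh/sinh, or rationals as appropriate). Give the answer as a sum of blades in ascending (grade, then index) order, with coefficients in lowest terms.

B^2 = (6/5)^2*(e12)^2 = 36/25*(+1) = 36/25 (a basis 2-blade squares to minus the product of its generators' squares).
B^2 = 36/25 — the positive square puts this in the hyperbolic regime; l = 6/5, alpha*l = 3, so exp(alpha B) = cosh(3) + (sinh(3)/(6/5))*B = cosh(3) + (5*sinh(3)/6)*B.
Answer: cosh(3) + sinh(3)*e12


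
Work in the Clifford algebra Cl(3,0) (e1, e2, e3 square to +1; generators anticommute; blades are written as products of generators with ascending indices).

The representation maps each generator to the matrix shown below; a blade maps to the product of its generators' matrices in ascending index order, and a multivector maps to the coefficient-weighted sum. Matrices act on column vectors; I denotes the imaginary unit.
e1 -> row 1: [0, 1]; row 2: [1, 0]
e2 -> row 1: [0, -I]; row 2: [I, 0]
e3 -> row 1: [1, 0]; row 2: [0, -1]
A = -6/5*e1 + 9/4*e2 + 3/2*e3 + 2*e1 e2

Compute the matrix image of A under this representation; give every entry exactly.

Bivector images (products of the table entries): rho(e1 e2) = rho(e1)rho(e2) = row 1: [I, 0]; row 2: [0, -I].
M = (-6/5)*rho(e1) + (9/4)*rho(e2) + (3/2)*rho(e3) + (2)*rho(e1 e2), summed entrywise:
Answer: row 1: [3/2 + 2*I, -6/5 - 9*I/4]; row 2: [-6/5 + 9*I/4, -3/2 - 2*I]
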